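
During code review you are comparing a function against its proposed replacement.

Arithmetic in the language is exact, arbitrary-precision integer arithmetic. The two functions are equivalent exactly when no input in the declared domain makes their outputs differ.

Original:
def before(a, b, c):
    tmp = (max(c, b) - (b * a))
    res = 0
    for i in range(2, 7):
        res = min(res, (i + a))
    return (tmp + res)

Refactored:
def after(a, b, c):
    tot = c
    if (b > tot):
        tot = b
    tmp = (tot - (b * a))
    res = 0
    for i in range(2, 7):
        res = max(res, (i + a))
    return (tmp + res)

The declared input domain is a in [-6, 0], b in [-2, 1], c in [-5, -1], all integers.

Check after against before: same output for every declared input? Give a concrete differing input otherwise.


Try a=-6, b=-2, c=-5.
before: tmp := -14 | res := 0 | iter i=2: | res := -4 | iter i=3: | res := -4 | iter i=4: | res := -4 | iter i=5: | res := -4 | iter i=6: | res := -4 | result -18
after: tot := -5 | (b > tot): true | tot := -2 | tmp := -14 | res := 0 | iter i=2: | res := 0 | iter i=3: | res := 0 | iter i=4: | res := 0 | iter i=5: | res := 0 | iter i=6: | res := 0 | result -14
-18 vs -14 — the two versions disagree here.
verdict: not equivalent; witness: a=-6, b=-2, c=-5


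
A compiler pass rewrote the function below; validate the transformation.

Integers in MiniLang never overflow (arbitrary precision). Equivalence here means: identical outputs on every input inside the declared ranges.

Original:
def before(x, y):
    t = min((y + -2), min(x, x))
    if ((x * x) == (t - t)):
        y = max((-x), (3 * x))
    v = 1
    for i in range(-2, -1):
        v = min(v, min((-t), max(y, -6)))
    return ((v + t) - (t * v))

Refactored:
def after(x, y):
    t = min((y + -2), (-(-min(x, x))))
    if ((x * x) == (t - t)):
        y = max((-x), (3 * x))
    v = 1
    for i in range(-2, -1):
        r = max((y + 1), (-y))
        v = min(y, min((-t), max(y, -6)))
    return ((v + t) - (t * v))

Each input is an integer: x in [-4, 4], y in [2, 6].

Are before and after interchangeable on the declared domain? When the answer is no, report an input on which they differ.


On input x=-4, y=2, before returns 1 while after returns 6.
verdict: not equivalent; witness: x=-4, y=2


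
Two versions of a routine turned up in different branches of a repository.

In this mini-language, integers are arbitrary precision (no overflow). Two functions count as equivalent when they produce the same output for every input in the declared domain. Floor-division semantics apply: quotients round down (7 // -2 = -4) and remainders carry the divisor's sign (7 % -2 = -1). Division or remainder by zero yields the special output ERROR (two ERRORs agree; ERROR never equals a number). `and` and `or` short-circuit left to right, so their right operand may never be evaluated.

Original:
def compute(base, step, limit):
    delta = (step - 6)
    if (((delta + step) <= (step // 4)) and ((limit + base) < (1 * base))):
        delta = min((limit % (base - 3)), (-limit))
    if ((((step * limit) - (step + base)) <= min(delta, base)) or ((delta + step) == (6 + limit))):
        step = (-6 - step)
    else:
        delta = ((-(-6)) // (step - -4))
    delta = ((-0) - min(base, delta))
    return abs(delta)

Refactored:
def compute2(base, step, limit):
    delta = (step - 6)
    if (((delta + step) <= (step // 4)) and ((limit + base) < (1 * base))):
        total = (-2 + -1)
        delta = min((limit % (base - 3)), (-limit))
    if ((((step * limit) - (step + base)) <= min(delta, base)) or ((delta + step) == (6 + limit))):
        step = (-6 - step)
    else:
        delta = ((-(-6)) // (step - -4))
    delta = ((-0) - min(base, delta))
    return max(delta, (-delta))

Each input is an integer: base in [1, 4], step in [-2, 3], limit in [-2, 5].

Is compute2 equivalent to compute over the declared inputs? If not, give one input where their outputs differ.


Behavior is preserved: although local variable names differ; and min/max/abs usage differs; and arithmetic usage differs; and statement counts differ; and constant usage differs, the outputs never diverge.
As a probe, take base=4, step=2, limit=1: compute runs delta := -4 | (((delta + step) <= (step // 4)) and ((limit + base) < (1 * base))): false | ((((step * limit) - (step + base)) <= min(delta, base)) or ((delta + step) == (6 + limit))): true | step := -8 | delta := 4 | result 4; compute2 runs delta := -4 | (((delta + step) <= (step // 4)) and ((limit + base) < (1 * base))): false | ((((step * limit) - (step + base)) <= min(delta, base)) or ((delta + step) == (6 + limit))): true | step := -8 | delta := 4 | result 4; both end at 4.
Sweeping the whole domain (192 inputs) finds no disagreement.
verdict: equivalent


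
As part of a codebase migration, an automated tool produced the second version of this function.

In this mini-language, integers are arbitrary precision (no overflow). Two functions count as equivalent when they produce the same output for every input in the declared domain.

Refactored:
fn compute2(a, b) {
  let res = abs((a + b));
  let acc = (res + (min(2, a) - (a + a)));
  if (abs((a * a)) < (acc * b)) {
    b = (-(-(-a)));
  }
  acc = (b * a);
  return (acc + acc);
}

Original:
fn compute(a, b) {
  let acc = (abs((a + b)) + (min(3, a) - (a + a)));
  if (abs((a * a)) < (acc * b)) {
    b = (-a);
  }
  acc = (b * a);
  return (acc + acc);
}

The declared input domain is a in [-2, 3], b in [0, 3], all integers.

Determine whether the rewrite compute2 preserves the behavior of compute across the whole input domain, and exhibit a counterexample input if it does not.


Equivalent. Although `3` became `2`, no input in the stated domain can expose it.
Every one of the 24 inputs gives matching results.
As a probe, take a=2, b=0: compute runs acc = 0; (abs((a * a)) < (acc * b)) -> false; acc = 0; return 0; compute2 runs res = 2; acc = 0; (abs((a * a)) < (acc * b)) -> false; acc = 0; return 0; both end at 0.
verdict: equivalent


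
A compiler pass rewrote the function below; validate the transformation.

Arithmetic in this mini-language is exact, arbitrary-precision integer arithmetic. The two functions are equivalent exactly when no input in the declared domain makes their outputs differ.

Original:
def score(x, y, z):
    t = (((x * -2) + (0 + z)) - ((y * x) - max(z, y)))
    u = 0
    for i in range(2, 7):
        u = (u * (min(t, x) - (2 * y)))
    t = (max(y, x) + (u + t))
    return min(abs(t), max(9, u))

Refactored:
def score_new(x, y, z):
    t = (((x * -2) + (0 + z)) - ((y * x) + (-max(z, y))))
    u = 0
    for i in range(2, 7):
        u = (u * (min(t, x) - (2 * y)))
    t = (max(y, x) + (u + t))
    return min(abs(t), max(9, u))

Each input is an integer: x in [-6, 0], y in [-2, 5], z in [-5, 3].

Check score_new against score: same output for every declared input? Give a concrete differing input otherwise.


Differences: arithmetic usage differs — yet all 504 inputs agree.
verdict: equivalent


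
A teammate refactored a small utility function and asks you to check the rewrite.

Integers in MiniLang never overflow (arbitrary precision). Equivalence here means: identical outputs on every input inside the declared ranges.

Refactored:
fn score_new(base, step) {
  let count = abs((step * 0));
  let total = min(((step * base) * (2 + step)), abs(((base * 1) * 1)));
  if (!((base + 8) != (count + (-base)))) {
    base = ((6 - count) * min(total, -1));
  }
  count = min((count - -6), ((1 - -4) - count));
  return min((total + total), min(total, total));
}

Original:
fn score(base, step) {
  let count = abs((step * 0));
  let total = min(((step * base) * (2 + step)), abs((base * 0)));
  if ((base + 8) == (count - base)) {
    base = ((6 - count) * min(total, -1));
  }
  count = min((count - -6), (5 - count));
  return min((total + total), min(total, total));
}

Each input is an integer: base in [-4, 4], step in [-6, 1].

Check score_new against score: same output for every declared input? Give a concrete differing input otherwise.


Not equivalent: base=-4, step=-1 separates them (0 vs 4).
score: count=0, then total=0, then ((base + 8) == (count - base)) is true, then base=-6, then count=5, then returns 0
score_new: count=0, then total=4, then (!((base + 8) != (count + (-base)))) is true, then base=-6, then count=5, then returns 4
verdict: not equivalent; witness: base=-4, step=-1


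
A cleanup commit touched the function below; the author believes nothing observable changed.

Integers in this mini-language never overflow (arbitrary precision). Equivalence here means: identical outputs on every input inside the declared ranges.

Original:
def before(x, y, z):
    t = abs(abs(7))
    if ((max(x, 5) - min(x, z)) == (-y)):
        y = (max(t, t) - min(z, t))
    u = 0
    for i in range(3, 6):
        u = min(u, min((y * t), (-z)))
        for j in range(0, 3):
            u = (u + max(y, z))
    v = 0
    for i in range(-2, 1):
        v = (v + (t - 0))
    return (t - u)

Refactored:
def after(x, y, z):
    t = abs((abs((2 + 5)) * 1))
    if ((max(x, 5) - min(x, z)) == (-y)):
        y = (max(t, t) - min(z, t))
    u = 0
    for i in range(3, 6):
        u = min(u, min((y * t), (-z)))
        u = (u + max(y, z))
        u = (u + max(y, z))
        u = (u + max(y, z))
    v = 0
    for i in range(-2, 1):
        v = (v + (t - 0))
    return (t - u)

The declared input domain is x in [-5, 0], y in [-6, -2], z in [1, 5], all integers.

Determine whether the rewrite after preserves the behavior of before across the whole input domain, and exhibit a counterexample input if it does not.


The two are interchangeable: local variable names differ; and constant usage differs; and loop structure differs; and arithmetic usage differs; and min/max/abs usage differs; and statement counts differ, and every declared input agrees.
Tracing x=-5, y=-2, z=5: before: t = 7; ((max(x, 5) - min(x, z)) == (-y)) -> false; u = 0; [i=3]; u = -14; [j=0]; u = -9; [j=1]; u = -4; [j=2]; u = 1; [i=4]; u = -14; [j=0]; u = -9; [j=1]; u = -4; [j=2]; u = 1; [i=5]; u = -14; [j=0]; u = -9; [j=1]; u = -4; [j=2]; u = 1; v = 0; [i=-2]; v = 7; [i=-1]; v = 14; [i=0]; v = 21; return 6 | after: t = 7; ((max(x, 5) - min(x, z)) == (-y)) -> false; u = 0; [i=3]; u = -14; u = -9; u = -4; u = 1; [i=4]; u = -14; u = -9; u = -4; u = 1; [i=5]; u = -14; u = -9; u = -4; u = 1; v = 0; [i=-2]; v = 7; [i=-1]; v = 14; [i=0]; v = 21; return 6 — matching result 6.
Checked all 150 inputs in the declared domain: the outputs agree on every one.
verdict: equivalent


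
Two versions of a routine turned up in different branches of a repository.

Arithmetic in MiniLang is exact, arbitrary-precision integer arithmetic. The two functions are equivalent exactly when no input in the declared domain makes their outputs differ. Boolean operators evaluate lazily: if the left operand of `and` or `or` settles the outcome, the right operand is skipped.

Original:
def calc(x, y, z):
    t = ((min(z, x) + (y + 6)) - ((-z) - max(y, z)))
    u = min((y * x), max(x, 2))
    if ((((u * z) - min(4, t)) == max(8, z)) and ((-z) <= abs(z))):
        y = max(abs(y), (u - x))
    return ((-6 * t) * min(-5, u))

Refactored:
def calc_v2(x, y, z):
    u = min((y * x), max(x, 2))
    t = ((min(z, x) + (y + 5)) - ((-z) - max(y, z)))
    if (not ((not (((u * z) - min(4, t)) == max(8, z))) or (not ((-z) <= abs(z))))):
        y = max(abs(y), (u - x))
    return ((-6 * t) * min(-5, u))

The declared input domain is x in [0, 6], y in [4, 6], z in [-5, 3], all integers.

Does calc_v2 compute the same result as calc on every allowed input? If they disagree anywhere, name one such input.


Take x=0, y=4, z=-5.
calc: t becomes 4; next u becomes 0; next ((((u * z) - min(4, t)) == max(8, z)) and ((-z) <= abs(z))) evaluates to false; next final value 120
calc_v2: u becomes 0; next t becomes 3; next (not ((not (((u * z) - min(4, t)) == max(8, z))) or (not ((-z) <= abs(z))))) evaluates to false; next final value 90
120 and 90 differ, so these are not the same function on this domain.
verdict: not equivalent; witness: x=0, y=4, z=-5


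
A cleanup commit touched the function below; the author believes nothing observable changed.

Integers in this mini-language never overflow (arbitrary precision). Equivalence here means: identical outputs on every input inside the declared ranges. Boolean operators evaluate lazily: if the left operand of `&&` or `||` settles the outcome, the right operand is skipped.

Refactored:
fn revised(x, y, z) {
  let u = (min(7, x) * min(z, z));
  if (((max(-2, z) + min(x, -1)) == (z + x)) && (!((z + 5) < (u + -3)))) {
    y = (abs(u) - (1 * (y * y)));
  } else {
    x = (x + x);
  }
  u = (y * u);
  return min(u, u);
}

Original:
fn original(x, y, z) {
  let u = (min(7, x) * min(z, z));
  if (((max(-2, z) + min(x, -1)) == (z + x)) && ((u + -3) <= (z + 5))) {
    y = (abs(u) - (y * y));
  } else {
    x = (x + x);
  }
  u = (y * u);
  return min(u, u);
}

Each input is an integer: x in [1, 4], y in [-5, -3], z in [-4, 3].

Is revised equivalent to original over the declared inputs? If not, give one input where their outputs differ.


Changes here: constant usage differs, and comparison usage differs, and arithmetic usage differs, and boolean connective usage differs; the full 96-point sweep finds no disagreement.
verdict: equivalent


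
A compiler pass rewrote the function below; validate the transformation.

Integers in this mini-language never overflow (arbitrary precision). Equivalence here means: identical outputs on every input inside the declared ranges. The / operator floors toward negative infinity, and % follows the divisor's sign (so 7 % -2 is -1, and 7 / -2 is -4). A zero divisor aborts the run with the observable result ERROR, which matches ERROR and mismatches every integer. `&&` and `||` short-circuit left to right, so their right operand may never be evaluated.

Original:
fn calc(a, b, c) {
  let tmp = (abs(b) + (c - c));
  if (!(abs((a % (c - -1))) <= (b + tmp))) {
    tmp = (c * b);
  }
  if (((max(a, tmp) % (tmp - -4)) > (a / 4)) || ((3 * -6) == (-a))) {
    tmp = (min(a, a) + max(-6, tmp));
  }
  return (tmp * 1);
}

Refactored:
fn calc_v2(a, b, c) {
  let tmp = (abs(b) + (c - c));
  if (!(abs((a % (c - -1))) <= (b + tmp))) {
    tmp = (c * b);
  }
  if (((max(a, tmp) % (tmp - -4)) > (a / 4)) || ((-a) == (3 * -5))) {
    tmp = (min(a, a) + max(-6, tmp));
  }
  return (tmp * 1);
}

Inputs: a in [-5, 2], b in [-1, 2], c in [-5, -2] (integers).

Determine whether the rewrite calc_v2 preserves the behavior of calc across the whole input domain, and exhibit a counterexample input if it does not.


The suspicious edit (`-6` became `-5`) never changes the result for any input inside the declared domain.
Spot check at a=-5, b=2, c=-5 — calc: tmp becomes 2; next (!(abs((a % (c - -1))) <= (b + tmp))) evaluates to false; next (((max(a, tmp) % (tmp - -4)) > (a / 4)) || ((3 * -6) == (-a))) evaluates to true; next tmp becomes -3; next final value -3. calc_v2: tmp becomes 2; next (!(abs((a % (c - -1))) <= (b + tmp))) evaluates to false; next (((max(a, tmp) % (tmp - -4)) > (a / 4)) || ((-a) == (3 * -5))) evaluates to true; next tmp becomes -3; next final value -3. Both give -3.
Every one of the 128 inputs gives matching results.
verdict: equivalent


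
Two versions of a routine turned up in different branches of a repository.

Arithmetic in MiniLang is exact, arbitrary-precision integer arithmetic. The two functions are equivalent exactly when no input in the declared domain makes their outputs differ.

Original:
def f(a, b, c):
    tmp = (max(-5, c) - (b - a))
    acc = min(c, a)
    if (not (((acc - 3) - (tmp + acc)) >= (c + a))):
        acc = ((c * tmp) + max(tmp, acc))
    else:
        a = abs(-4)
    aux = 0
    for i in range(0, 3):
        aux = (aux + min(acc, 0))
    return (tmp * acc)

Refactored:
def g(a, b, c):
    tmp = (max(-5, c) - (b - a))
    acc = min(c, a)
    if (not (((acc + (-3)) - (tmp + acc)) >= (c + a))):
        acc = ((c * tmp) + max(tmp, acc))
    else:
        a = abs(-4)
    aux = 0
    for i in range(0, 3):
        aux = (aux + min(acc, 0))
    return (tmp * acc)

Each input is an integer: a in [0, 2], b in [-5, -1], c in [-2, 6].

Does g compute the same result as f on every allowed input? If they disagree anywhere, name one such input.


Equivalent — the differences include arithmetic usage differs, yet no declared input distinguishes the two.
Spot check at a=0, b=-1, c=-1 — f: tmp=0, then acc=-1, then (not (((acc - 3) - (tmp + acc)) >= (c + a))) is true, then acc=0, then aux=0, then (i=0), then aux=0, then (i=1), then aux=0, then (i=2), then aux=0, then returns 0. g: tmp=0, then acc=-1, then (not (((acc + (-3)) - (tmp + acc)) >= (c + a))) is true, then acc=0, then aux=0, then (i=0), then aux=0, then (i=1), then aux=0, then (i=2), then aux=0, then returns 0. Both give 0.
Every one of the 135 inputs gives matching results.
verdict: equivalent


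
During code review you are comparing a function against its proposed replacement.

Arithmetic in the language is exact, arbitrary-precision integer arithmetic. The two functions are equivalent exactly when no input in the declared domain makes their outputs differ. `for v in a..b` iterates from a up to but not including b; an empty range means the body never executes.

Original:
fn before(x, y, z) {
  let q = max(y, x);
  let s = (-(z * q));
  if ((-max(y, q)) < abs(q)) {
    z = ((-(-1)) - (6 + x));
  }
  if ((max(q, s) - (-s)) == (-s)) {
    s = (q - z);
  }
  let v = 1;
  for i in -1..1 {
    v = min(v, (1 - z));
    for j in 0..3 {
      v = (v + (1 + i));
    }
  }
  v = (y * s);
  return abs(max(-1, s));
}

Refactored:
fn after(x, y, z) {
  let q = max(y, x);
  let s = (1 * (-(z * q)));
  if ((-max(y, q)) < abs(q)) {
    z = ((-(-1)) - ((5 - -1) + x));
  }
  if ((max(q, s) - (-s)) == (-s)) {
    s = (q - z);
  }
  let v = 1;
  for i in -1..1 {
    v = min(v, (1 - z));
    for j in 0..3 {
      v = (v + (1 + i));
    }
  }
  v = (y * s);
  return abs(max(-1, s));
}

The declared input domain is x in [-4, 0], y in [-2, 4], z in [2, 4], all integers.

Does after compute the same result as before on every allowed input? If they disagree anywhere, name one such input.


The two versions differ — the changes include arithmetic usage differs, and constant usage differs.
Tracing x=-3, y=0, z=3: before: q := 0 | s := 0 | ((-max(y, q)) < abs(q)): false | ((max(q, s) - (-s)) == (-s)): true | s := -3 | v := 1 | iter i=-1: | v := -2 | iter j=0: | v := -2 | iter j=1: | v := -2 | iter j=2: | v := -2 | iter i=0: | v := -2 | iter j=0: | v := -1 | iter j=1: | v := 0 | iter j=2: | v := 1 | v := 0 | result 1 | after: q := 0 | s := 0 | ((-max(y, q)) < abs(q)): false | ((max(q, s) - (-s)) == (-s)): true | s := -3 | v := 1 | iter i=-1: | v := -2 | iter j=0: | v := -2 | iter j=1: | v := -2 | iter j=2: | v := -2 | iter i=0: | v := -2 | iter j=0: | v := -1 | iter j=1: | v := 0 | iter j=2: | v := 1 | v := 0 | result 1 — matching result 1.
Sweeping the whole domain (105 inputs) finds no disagreement.
verdict: equivalent


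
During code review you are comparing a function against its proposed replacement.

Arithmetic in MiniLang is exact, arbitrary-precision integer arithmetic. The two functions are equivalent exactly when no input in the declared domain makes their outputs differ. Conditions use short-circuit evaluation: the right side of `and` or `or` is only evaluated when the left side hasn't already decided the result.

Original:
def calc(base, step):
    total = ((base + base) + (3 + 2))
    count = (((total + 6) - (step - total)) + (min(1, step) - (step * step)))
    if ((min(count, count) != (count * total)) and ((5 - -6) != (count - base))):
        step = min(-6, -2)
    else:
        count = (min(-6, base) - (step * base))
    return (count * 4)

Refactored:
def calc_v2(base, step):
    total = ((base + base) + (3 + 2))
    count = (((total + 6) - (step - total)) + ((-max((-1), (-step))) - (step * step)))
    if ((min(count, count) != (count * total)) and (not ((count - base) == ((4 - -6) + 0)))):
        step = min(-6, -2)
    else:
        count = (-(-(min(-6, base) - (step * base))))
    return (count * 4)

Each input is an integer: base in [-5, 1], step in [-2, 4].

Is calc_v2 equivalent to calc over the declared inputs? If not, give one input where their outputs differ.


There is a counterexample at base=0, step=2: -24 on one side, 44 on the other.
calc: total becomes 5; next count becomes 11; next ((min(count, count) != (count * total)) and ((5 - -6) != (count - base))) evaluates to false; next count becomes -6; next final value -24
calc_v2: total becomes 5; next count becomes 11; next ((min(count, count) != (count * total)) and (not ((count - base) == ((4 - -6) + 0)))) evaluates to true; next step becomes -6; next final value 44
verdict: not equivalent; witness: base=0, step=2


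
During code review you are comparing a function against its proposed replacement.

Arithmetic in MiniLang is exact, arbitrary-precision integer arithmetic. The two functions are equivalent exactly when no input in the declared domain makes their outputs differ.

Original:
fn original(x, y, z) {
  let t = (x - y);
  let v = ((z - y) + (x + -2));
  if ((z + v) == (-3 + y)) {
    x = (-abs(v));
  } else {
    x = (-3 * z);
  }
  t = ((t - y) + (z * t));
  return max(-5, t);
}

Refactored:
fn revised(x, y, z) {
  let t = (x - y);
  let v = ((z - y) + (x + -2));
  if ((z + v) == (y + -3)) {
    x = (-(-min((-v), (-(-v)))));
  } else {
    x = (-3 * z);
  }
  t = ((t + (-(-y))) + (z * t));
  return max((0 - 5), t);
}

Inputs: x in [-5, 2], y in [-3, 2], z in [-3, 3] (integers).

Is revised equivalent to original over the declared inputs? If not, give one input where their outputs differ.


Try x=-5, y=-3, z=-3.
original: t becomes -2; next v becomes -7; next ((z + v) == (-3 + y)) evaluates to false; next x becomes 9; next t becomes 7; next final value 7
revised: t becomes -2; next v becomes -7; next ((z + v) == (y + -3)) evaluates to false; next x becomes 9; next t becomes 1; next final value 1
7 against 1: the behavior changed.
verdict: not equivalent; witness: x=-5, y=-3, z=-3


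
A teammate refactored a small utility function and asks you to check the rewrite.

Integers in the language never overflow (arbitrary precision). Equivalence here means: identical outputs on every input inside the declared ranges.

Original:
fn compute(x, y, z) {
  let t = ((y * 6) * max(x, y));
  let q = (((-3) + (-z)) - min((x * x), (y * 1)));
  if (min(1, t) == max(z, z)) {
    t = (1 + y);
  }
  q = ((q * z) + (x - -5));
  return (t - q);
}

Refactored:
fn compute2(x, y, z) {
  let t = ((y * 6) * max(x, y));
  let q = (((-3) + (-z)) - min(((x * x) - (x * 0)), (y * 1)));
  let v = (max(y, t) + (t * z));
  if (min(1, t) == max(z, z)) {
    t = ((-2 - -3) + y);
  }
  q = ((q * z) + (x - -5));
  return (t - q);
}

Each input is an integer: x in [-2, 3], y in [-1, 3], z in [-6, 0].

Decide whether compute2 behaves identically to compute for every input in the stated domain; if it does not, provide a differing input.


This is a faithful refactor — statement counts differ, and arithmetic usage differs, and min/max/abs usage differs, and local variable names differ, and constant usage differs, but the computed results match everywhere.
Tracing x=2, y=0, z=-1: compute: t = 0; q = -2; (min(1, t) == max(z, z)) -> false; q = 9; return -9 | compute2: t = 0; q = -2; v = 0; (min(1, t) == max(z, z)) -> false; q = 9; return -9 — matching result -9.
Across all 210 domain points the two functions coincide.
verdict: equivalent


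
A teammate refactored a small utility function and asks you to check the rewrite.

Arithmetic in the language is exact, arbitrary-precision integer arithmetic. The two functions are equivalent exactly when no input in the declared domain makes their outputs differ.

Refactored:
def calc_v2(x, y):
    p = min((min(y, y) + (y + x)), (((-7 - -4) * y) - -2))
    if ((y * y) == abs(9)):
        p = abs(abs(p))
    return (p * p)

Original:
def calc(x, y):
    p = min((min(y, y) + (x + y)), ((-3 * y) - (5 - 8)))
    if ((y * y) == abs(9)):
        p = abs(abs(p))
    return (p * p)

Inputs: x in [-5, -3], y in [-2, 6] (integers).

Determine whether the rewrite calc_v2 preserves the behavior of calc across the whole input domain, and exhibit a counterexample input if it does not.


Consider the input x=-5, y=2.
calc: p becomes -3; next ((y * y) == abs(9)) evaluates to false; next final value 9
calc_v2: p becomes -4; next ((y * y) == abs(9)) evaluates to false; next final value 16
9 vs 16 — the two versions disagree here.
verdict: not equivalent; witness: x=-5, y=2


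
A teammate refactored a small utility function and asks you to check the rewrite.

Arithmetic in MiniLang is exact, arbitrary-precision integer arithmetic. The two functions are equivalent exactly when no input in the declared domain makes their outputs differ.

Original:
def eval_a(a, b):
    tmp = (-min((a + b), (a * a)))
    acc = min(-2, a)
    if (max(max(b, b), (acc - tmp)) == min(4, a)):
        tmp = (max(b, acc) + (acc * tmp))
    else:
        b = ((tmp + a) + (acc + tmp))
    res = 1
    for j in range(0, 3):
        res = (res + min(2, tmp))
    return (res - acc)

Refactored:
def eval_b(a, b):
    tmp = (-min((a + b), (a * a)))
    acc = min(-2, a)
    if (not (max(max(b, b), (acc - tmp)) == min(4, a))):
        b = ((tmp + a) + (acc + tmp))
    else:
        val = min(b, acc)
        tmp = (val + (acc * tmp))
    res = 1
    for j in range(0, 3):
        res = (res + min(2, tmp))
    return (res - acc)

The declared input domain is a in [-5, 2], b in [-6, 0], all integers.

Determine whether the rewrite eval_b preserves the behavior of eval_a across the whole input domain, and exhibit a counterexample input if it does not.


There is a counterexample at a=-1, b=-1: -12 on one side, -15 on the other.
eval_a: tmp becomes 2; next acc becomes -2; next (max(max(b, b), (acc - tmp)) == min(4, a)) evaluates to true; next tmp becomes -5; next res becomes 1; next at j=0:; next res becomes -4; next at j=1:; next res becomes -9; next at j=2:; next res becomes -14; next final value -12
eval_b: tmp becomes 2; next acc becomes -2; next (not (max(max(b, b), (acc - tmp)) == min(4, a))) evaluates to false; next val becomes -2; next tmp becomes -6; next res becomes 1; next at j=0:; next res becomes -5; next at j=1:; next res becomes -11; next at j=2:; next res becomes -17; next final value -15
verdict: not equivalent; witness: a=-1, b=-1


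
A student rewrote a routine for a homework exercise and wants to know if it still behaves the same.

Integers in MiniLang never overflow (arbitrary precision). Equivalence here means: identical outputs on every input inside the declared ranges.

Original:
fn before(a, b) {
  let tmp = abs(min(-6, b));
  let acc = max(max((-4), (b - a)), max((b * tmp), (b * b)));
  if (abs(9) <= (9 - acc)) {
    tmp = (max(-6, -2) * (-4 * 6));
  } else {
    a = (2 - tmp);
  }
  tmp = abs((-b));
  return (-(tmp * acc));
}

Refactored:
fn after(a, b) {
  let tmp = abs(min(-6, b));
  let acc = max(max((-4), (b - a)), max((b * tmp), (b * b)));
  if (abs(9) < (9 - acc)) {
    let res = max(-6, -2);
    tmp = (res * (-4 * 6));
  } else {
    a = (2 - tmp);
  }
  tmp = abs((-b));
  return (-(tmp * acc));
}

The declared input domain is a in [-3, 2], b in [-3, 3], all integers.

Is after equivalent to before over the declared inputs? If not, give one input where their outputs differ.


Equivalent. The one real change (`(abs(9) <= (9 - acc))` became `(abs(9) < (9 - acc))`) has no effect anywhere in the declared ranges.
Across all 42 domain points the two functions coincide.
As a probe, take a=0, b=-2: before runs tmp=6, then acc=4, then (abs(9) <= (9 - acc)) is false, then a=-4, then tmp=2, then returns -8; after runs tmp=6, then acc=4, then (abs(9) < (9 - acc)) is false, then a=-4, then tmp=2, then returns -8; both end at -8.
verdict: equivalent


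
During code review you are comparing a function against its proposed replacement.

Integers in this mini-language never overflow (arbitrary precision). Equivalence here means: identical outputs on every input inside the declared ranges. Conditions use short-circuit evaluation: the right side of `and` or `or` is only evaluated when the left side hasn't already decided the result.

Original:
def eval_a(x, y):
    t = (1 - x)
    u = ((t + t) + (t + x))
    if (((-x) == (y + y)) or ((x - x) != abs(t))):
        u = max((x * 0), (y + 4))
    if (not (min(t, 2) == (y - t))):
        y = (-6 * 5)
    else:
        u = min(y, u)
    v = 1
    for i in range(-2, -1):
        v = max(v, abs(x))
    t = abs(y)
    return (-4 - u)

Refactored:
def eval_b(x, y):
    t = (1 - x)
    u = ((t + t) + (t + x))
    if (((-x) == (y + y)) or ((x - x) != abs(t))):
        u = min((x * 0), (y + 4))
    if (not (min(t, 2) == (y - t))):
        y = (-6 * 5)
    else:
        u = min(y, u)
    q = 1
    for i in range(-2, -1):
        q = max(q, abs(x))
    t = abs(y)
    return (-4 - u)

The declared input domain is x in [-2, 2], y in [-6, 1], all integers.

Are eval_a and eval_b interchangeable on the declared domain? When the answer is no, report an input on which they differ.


On input x=-2, y=-6, eval_a returns -4 while eval_b returns -2.
verdict: not equivalent; witness: x=-2, y=-6


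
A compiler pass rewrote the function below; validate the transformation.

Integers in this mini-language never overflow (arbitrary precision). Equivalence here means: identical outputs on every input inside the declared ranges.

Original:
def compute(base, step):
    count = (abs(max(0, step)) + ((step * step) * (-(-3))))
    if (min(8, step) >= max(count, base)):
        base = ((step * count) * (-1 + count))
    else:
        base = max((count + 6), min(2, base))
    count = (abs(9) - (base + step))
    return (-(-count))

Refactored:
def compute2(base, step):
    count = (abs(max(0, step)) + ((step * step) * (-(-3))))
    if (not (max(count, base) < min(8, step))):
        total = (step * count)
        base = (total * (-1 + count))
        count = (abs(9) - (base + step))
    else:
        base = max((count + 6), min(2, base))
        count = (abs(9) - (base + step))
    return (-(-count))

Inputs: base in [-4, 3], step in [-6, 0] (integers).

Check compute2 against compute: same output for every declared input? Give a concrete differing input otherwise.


Try base=-4, step=-6.
compute: count becomes 108; next (min(8, step) >= max(count, base)) evaluates to false; next base becomes 114; next count becomes -99; next final value -99
compute2: count becomes 108; next (not (max(count, base) < min(8, step))) evaluates to true; next total becomes -648; next base becomes -69336; next count becomes 69351; next final value 69351
-99 and 69351 differ, so these are not the same function on this domain.
verdict: not equivalent; witness: base=-4, step=-6


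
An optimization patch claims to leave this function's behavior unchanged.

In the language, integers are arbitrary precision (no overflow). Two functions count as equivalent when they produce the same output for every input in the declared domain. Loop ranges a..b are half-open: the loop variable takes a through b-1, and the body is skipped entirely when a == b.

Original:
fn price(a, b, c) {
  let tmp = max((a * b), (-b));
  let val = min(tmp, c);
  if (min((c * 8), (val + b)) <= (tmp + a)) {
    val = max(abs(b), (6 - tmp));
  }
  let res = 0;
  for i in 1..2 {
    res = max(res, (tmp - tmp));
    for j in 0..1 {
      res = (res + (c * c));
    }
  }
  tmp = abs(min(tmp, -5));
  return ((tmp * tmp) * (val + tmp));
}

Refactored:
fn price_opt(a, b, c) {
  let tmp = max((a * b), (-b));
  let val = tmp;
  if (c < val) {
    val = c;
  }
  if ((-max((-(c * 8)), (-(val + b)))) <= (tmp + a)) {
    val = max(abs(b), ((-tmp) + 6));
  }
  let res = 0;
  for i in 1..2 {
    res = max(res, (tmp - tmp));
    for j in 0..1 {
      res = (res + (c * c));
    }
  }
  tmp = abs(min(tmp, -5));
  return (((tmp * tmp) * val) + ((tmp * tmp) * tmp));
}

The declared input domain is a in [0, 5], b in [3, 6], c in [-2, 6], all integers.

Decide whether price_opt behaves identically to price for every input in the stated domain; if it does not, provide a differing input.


Behavior is preserved: although min/max/abs usage differs, and branching structure differs, and arithmetic usage differs, and statement counts differ, and comparison usage differs, the outputs never diverge.
One worked example (a=0, b=4, c=6) — price: tmp becomes 0; next val becomes 0; next (min((c * 8), (val + b)) <= (tmp + a)) evaluates to false; next res becomes 0; next at i=1:; next res becomes 0; next at j=0:; next res becomes 36; next tmp becomes 5; next final value 125; price_opt: tmp becomes 0; next val becomes 0; next (c < val) evaluates to false; next ((-max((-(c * 8)), (-(val + b)))) <= (tmp + a)) evaluates to false; next res becomes 0; next at i=1:; next res becomes 0; next at j=0:; next res becomes 36; next tmp becomes 5; next final value 125; agreement on 125.
Across all 216 domain points the two functions coincide.
verdict: equivalent


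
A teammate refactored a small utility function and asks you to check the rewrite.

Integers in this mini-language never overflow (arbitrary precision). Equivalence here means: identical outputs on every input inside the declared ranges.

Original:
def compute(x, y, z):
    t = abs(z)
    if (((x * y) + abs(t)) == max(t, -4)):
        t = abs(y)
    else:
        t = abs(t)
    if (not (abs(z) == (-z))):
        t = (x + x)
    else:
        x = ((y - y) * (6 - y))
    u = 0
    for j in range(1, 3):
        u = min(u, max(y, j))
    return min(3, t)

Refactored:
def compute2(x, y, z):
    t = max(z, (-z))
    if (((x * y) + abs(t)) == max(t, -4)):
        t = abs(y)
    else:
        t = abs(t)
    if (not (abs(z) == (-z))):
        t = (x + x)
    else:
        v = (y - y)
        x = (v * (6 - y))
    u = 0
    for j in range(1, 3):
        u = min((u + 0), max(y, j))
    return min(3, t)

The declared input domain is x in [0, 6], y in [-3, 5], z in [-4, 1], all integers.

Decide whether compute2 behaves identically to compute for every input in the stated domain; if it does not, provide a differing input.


The two are interchangeable: local variable names differ; arithmetic usage differs; min/max/abs usage differs; constant usage differs; statement counts differ, and every declared input agrees.
Tracing x=6, y=5, z=-4: compute: t := 4 | (((x * y) + abs(t)) == max(t, -4)): false | t := 4 | (not (abs(z) == (-z))): false | x := 0 | u := 0 | iter j=1: | u := 0 | iter j=2: | u := 0 | result 3 | compute2: t := 4 | (((x * y) + abs(t)) == max(t, -4)): false | t := 4 | (not (abs(z) == (-z))): false | v := 0 | x := 0 | u := 0 | iter j=1: | u := 0 | iter j=2: | u := 0 | result 3 — matching result 3.
An exhaustive pass over the 378 declared inputs shows identical outputs.
verdict: equivalent


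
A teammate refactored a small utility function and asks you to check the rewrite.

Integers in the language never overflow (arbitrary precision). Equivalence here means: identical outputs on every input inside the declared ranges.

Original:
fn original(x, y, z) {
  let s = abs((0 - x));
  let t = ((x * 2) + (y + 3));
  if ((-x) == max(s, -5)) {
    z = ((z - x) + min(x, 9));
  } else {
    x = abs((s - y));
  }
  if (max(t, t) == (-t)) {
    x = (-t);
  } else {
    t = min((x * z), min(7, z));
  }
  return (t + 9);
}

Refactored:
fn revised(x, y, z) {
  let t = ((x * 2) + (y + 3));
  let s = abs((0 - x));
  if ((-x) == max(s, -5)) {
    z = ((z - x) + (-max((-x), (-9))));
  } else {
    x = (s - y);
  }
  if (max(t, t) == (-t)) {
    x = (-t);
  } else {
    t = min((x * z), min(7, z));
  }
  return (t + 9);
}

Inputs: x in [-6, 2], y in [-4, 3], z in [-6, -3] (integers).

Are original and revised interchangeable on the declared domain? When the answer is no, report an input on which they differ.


Not equivalent: x=1, y=3, z=-6 separates them (-3 vs 3).
original: s = 1; t = 8; ((-x) == max(s, -5)) -> false; x = 2; (max(t, t) == (-t)) -> false; t = -12; return -3
revised: t = 8; s = 1; ((-x) == max(s, -5)) -> false; x = -2; (max(t, t) == (-t)) -> false; t = -6; return 3
verdict: not equivalent; witness: x=1, y=3, z=-6


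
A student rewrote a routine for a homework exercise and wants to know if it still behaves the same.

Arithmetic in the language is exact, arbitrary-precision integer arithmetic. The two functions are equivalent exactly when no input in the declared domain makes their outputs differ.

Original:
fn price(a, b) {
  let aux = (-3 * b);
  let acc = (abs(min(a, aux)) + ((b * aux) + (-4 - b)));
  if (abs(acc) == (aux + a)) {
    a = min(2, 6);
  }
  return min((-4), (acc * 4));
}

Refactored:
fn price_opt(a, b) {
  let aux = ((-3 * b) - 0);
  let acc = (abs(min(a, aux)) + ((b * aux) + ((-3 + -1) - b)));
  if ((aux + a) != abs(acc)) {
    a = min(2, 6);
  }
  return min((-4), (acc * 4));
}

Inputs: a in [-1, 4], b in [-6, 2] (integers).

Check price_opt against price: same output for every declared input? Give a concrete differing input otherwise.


One difference looks behavioral, but it never changes the outcome for any declared input; all 54 inputs agree.
verdict: equivalent


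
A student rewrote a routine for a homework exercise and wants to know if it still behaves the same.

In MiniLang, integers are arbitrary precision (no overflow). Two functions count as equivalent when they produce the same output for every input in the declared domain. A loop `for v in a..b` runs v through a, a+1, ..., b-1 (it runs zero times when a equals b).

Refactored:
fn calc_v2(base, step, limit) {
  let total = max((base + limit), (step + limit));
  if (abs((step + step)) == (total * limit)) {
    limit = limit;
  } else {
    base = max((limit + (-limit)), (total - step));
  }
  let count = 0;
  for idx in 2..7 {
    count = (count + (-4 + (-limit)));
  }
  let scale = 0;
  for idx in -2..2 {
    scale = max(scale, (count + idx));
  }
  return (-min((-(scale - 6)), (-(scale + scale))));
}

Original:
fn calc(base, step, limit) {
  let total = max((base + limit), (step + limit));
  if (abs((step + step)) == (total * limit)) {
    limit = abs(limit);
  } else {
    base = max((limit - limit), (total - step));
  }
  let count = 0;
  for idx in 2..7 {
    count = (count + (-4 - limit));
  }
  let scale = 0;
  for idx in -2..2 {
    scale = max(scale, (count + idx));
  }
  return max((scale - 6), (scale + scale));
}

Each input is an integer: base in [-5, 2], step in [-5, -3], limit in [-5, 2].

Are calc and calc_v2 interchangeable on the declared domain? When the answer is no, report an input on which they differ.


Take base=2, step=-4, limit=-4.
calc: total := -2 | (abs((step + step)) == (total * limit)): true | limit := 4 | count := 0 | iter idx=2: | count := -8 | iter idx=3: | count := -16 | iter idx=4: | count := -24 | iter idx=5: | count := -32 | iter idx=6: | count := -40 | scale := 0 | iter idx=-2: | scale := 0 | iter idx=-1: | scale := 0 | iter idx=0: | scale := 0 | iter idx=1: | scale := 0 | result 0
calc_v2: total := -2 | (abs((step + step)) == (total * limit)): true | limit := -4 | count := 0 | iter idx=2: | count := 0 | iter idx=3: | count := 0 | iter idx=4: | count := 0 | iter idx=5: | count := 0 | iter idx=6: | count := 0 | scale := 0 | iter idx=-2: | scale := 0 | iter idx=-1: | scale := 0 | iter idx=0: | scale := 0 | iter idx=1: | scale := 1 | result 2
0 != 2, so the rewrite changes behavior.
verdict: not equivalent; witness: base=2, step=-4, limit=-4


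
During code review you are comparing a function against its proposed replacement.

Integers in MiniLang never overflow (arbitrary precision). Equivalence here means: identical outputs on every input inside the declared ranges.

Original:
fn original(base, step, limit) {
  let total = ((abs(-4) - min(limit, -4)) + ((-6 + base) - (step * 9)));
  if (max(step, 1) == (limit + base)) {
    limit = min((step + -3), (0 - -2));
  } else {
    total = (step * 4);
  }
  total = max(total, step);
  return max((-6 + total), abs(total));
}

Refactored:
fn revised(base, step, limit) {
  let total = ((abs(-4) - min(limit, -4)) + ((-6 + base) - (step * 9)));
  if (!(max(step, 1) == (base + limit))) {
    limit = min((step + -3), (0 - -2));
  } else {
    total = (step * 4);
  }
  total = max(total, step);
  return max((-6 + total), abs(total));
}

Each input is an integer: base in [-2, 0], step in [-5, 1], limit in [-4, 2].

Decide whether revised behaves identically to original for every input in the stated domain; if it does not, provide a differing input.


Try base=-2, step=-5, limit=-4.
original: total becomes 45; next (max(step, 1) == (limit + base)) evaluates to false; next total becomes -20; next total becomes -5; next final value 5
revised: total becomes 45; next (!(max(step, 1) == (base + limit))) evaluates to true; next limit becomes -8; next total becomes 45; next final value 45
5 against 45: the behavior changed.
verdict: not equivalent; witness: base=-2, step=-5, limit=-4
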